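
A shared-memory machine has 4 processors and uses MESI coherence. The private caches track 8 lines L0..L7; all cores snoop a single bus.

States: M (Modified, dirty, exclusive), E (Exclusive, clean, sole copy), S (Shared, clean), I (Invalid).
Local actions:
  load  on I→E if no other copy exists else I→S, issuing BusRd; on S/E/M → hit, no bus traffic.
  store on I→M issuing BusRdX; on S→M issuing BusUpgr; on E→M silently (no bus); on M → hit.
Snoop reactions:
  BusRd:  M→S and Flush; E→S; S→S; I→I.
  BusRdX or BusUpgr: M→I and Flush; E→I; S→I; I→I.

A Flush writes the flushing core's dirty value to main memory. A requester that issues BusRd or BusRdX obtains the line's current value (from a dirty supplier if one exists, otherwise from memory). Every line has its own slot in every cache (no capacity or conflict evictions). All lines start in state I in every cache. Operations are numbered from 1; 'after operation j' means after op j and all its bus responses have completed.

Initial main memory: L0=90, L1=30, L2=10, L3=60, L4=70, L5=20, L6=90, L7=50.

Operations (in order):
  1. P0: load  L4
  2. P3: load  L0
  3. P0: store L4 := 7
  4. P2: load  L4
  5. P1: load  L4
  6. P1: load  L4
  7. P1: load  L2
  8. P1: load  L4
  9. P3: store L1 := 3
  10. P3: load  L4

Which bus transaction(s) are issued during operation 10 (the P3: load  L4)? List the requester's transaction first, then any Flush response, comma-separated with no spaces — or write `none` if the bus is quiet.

  op1 P0: load  L4 → E/I/I/I on L4; bus BusRd; mem=70
  op2 P3: load  L0 → I/I/I/E on L0; bus BusRd; mem=90
  op3 P0: store L4 := 7 → M/I/I/I on L4; bus (none); mem=70
  op4 P2: load  L4 → S/I/S/I on L4; bus BusRd Flush; mem=7
  op5 P1: load  L4 → S/S/S/I on L4; bus BusRd; mem=7
  op6 P1: load  L4 → S/S/S/I on L4; bus (none); mem=7
  op7 P1: load  L2 → I/E/I/I on L2; bus BusRd; mem=10
  op8 P1: load  L4 → S/S/S/I on L4; bus (none); mem=7
  op9 P3: store L1 := 3 → I/I/I/M on L1; bus BusRdX; mem=30
  op10 P3: load  L4 → S/S/S/S on L4; bus BusRd; mem=7

bus = BusRd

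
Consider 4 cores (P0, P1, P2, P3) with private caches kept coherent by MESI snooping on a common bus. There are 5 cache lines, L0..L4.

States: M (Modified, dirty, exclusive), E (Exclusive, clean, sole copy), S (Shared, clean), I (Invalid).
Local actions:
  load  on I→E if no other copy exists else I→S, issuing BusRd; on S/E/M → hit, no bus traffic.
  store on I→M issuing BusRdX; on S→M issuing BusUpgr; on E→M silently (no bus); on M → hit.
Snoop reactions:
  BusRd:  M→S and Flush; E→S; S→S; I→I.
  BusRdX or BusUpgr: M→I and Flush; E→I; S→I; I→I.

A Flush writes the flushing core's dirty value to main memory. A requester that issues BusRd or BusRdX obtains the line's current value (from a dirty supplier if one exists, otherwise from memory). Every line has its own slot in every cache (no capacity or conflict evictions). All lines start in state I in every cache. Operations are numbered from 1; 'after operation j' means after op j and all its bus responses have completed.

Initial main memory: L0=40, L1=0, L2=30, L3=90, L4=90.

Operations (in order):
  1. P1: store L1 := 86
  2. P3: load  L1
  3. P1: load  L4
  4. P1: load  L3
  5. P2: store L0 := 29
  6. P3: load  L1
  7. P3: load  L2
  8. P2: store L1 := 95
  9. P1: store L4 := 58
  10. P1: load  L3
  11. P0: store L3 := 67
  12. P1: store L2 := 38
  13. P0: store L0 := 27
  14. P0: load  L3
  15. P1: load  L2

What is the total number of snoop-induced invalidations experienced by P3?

step 1: P1: store L1 := 86  ⟶  IMII  (L1)  txn=BusRdX  M[L1]=0
step 2: P3: load  L1  ⟶  ISIS  (L1)  txn=BusRd+Flush  M[L1]=86
step 3: P1: load  L4  ⟶  IEII  (L4)  txn=BusRd  M[L4]=90
step 4: P1: load  L3  ⟶  IEII  (L3)  txn=BusRd  M[L3]=90
step 5: P2: store L0 := 29  ⟶  IIMI  (L0)  txn=BusRdX  M[L0]=40
step 6: P3: load  L1  ⟶  ISIS  (L1)  txn=∅  M[L1]=86
step 7: P3: load  L2  ⟶  IIIE  (L2)  txn=BusRd  M[L2]=30
step 8: P2: store L1 := 95  ⟶  IIMI  (L1)  txn=BusRdX  M[L1]=86
step 9: P1: store L4 := 58  ⟶  IMII  (L4)  txn=∅  M[L4]=90
step 10: P1: load  L3  ⟶  IEII  (L3)  txn=∅  M[L3]=90
step 11: P0: store L3 := 67  ⟶  MIII  (L3)  txn=BusRdX  M[L3]=90
step 12: P1: store L2 := 38  ⟶  IMII  (L2)  txn=BusRdX  M[L2]=30
step 13: P0: store L0 := 27  ⟶  MIII  (L0)  txn=BusRdX+Flush  M[L0]=29
step 14: P0: load  L3  ⟶  MIII  (L3)  txn=∅  M[L3]=90
step 15: P1: load  L2  ⟶  IMII  (L2)  txn=∅  M[L2]=30

invalidations = 2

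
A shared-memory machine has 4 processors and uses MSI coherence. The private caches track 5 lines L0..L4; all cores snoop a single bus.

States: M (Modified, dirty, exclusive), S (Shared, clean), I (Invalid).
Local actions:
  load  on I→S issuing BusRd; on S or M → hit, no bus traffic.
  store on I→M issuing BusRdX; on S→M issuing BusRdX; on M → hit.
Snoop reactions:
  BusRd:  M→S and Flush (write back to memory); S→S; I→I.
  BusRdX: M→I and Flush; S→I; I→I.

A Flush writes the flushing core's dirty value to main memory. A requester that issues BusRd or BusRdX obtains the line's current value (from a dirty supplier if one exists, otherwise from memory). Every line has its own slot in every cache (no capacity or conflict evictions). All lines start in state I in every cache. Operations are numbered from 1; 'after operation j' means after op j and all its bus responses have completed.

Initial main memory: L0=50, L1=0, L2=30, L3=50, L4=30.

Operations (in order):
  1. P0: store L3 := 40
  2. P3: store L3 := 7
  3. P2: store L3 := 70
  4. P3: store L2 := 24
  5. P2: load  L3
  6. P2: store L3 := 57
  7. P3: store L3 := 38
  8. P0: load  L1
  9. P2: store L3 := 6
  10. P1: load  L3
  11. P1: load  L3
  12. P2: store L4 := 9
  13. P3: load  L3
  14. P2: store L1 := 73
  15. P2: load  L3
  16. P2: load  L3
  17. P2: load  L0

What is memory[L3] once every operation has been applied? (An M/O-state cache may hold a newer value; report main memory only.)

step 1: P0: store L3 := 40  ⟶  MIII  (L3)  txn=BusRdX  M[L3]=50
step 2: P3: store L3 := 7  ⟶  IIIM  (L3)  txn=BusRdX+Flush  M[L3]=40
step 3: P2: store L3 := 70  ⟶  IIMI  (L3)  txn=BusRdX+Flush  M[L3]=7
step 4: P3: store L2 := 24  ⟶  IIIM  (L2)  txn=BusRdX  M[L2]=30
step 5: P2: load  L3  ⟶  IIMI  (L3)  txn=∅  M[L3]=7
step 6: P2: store L3 := 57  ⟶  IIMI  (L3)  txn=∅  M[L3]=7
step 7: P3: store L3 := 38  ⟶  IIIM  (L3)  txn=BusRdX+Flush  M[L3]=57
step 8: P0: load  L1  ⟶  SIII  (L1)  txn=BusRd  M[L1]=0
step 9: P2: store L3 := 6  ⟶  IIMI  (L3)  txn=BusRdX+Flush  M[L3]=38
step 10: P1: load  L3  ⟶  ISSI  (L3)  txn=BusRd+Flush  M[L3]=6
step 11: P1: load  L3  ⟶  ISSI  (L3)  txn=∅  M[L3]=6
step 12: P2: store L4 := 9  ⟶  IIMI  (L4)  txn=BusRdX  M[L4]=30
step 13: P3: load  L3  ⟶  ISSS  (L3)  txn=BusRd  M[L3]=6
step 14: P2: store L1 := 73  ⟶  IIMI  (L1)  txn=BusRdX  M[L1]=0
step 15: P2: load  L3  ⟶  ISSS  (L3)  txn=∅  M[L3]=6
step 16: P2: load  L3  ⟶  ISSS  (L3)  txn=∅  M[L3]=6
step 17: P2: load  L0  ⟶  IISI  (L0)  txn=BusRd  M[L0]=50

memory[L3] = 6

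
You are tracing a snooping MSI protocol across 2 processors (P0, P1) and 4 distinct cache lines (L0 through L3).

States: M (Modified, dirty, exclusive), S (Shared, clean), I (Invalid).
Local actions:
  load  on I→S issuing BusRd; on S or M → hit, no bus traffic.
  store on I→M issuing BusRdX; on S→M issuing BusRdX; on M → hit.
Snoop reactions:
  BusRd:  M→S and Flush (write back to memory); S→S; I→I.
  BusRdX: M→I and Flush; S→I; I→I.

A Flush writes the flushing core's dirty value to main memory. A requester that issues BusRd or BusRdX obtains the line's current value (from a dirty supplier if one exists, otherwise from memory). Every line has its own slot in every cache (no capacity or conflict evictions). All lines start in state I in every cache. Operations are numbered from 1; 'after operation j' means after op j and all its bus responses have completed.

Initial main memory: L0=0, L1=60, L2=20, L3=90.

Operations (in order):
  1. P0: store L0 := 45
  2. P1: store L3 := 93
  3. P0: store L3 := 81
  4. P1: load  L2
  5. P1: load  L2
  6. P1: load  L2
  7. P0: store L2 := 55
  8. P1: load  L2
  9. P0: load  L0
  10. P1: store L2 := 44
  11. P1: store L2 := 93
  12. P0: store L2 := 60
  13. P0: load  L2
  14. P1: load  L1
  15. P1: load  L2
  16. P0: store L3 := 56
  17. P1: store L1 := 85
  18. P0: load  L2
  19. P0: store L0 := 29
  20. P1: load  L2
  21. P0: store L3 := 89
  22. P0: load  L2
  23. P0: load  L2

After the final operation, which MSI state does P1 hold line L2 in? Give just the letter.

step 1: P0: store L0 := 45  ⟶  MI  (L0)  txn=BusRdX  M[L0]=0
step 2: P1: store L3 := 93  ⟶  IM  (L3)  txn=BusRdX  M[L3]=90
step 3: P0: store L3 := 81  ⟶  MI  (L3)  txn=BusRdX+Flush  M[L3]=93
step 4: P1: load  L2  ⟶  IS  (L2)  txn=BusRd  M[L2]=20
step 5: P1: load  L2  ⟶  IS  (L2)  txn=∅  M[L2]=20
step 6: P1: load  L2  ⟶  IS  (L2)  txn=∅  M[L2]=20
step 7: P0: store L2 := 55  ⟶  MI  (L2)  txn=BusRdX  M[L2]=20
step 8: P1: load  L2  ⟶  SS  (L2)  txn=BusRd+Flush  M[L2]=55
step 9: P0: load  L0  ⟶  MI  (L0)  txn=∅  M[L0]=0
step 10: P1: store L2 := 44  ⟶  IM  (L2)  txn=BusRdX  M[L2]=55
step 11: P1: store L2 := 93  ⟶  IM  (L2)  txn=∅  M[L2]=55
step 12: P0: store L2 := 60  ⟶  MI  (L2)  txn=BusRdX+Flush  M[L2]=93
step 13: P0: load  L2  ⟶  MI  (L2)  txn=∅  M[L2]=93
step 14: P1: load  L1  ⟶  IS  (L1)  txn=BusRd  M[L1]=60
step 15: P1: load  L2  ⟶  SS  (L2)  txn=BusRd+Flush  M[L2]=60
step 16: P0: store L3 := 56  ⟶  MI  (L3)  txn=∅  M[L3]=93
step 17: P1: store L1 := 85  ⟶  IM  (L1)  txn=BusRdX  M[L1]=60
step 18: P0: load  L2  ⟶  SS  (L2)  txn=∅  M[L2]=60
step 19: P0: store L0 := 29  ⟶  MI  (L0)  txn=∅  M[L0]=0
step 20: P1: load  L2  ⟶  SS  (L2)  txn=∅  M[L2]=60
step 21: P0: store L3 := 89  ⟶  MI  (L3)  txn=∅  M[L3]=93
step 22: P0: load  L2  ⟶  SS  (L2)  txn=∅  M[L2]=60
step 23: P0: load  L2  ⟶  SS  (L2)  txn=∅  M[L2]=60

state = S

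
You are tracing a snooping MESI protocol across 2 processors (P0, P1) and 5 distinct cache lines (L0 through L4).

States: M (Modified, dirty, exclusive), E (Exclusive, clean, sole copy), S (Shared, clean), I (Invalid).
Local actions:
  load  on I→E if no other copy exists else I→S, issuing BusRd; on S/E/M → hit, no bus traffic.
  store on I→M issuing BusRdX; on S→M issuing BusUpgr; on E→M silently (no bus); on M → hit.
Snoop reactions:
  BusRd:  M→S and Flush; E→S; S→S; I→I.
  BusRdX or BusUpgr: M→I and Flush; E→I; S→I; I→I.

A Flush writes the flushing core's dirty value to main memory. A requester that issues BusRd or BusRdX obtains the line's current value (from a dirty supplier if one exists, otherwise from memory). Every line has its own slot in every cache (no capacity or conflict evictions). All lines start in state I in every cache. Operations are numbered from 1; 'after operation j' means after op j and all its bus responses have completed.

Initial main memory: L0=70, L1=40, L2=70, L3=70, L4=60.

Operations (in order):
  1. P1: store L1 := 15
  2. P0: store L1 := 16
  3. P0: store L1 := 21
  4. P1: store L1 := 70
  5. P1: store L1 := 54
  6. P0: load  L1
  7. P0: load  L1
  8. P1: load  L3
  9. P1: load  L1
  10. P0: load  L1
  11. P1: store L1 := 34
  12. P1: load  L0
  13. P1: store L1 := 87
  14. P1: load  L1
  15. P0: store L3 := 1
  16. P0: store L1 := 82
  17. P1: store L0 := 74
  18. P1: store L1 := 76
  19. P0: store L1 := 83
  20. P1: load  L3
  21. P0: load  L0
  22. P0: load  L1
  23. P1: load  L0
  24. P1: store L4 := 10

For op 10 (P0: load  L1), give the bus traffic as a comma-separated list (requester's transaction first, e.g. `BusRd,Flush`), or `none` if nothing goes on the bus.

1. P1: store L1 := 15  bus=[BusRdX]  L1: P0=I P1=M  mem[L1]=40
2. P0: store L1 := 16  bus=[BusRdX,Flush]  L1: P0=M P1=I  mem[L1]=15
3. P0: store L1 := 21  bus=[-]  L1: P0=M P1=I  mem[L1]=15
4. P1: store L1 := 70  bus=[BusRdX,Flush]  L1: P0=I P1=M  mem[L1]=21
5. P1: store L1 := 54  bus=[-]  L1: P0=I P1=M  mem[L1]=21
6. P0: load  L1  bus=[BusRd,Flush]  L1: P0=S P1=S  mem[L1]=54
7. P0: load  L1  bus=[-]  L1: P0=S P1=S  mem[L1]=54
8. P1: load  L3  bus=[BusRd]  L3: P0=I P1=E  mem[L3]=70
9. P1: load  L1  bus=[-]  L1: P0=S P1=S  mem[L1]=54
10. P0: load  L1  bus=[-]  L1: P0=S P1=S  mem[L1]=54
11. P1: store L1 := 34  bus=[BusUpgr]  L1: P0=I P1=M  mem[L1]=54
12. P1: load  L0  bus=[BusRd]  L0: P0=I P1=E  mem[L0]=70
13. P1: store L1 := 87  bus=[-]  L1: P0=I P1=M  mem[L1]=54
14. P1: load  L1  bus=[-]  L1: P0=I P1=M  mem[L1]=54
15. P0: store L3 := 1  bus=[BusRdX]  L3: P0=M P1=I  mem[L3]=70
16. P0: store L1 := 82  bus=[BusRdX,Flush]  L1: P0=M P1=I  mem[L1]=87
17. P1: store L0 := 74  bus=[-]  L0: P0=I P1=M  mem[L0]=70
18. P1: store L1 := 76  bus=[BusRdX,Flush]  L1: P0=I P1=M  mem[L1]=82
19. P0: store L1 := 83  bus=[BusRdX,Flush]  L1: P0=M P1=I  mem[L1]=76
20. P1: load  L3  bus=[BusRd,Flush]  L3: P0=S P1=S  mem[L3]=1
21. P0: load  L0  bus=[BusRd,Flush]  L0: P0=S P1=S  mem[L0]=74
22. P0: load  L1  bus=[-]  L1: P0=M P1=I  mem[L1]=76
23. P1: load  L0  bus=[-]  L0: P0=S P1=S  mem[L0]=74
24. P1: store L4 := 10  bus=[BusRdX]  L4: P0=I P1=M  mem[L4]=60

bus = none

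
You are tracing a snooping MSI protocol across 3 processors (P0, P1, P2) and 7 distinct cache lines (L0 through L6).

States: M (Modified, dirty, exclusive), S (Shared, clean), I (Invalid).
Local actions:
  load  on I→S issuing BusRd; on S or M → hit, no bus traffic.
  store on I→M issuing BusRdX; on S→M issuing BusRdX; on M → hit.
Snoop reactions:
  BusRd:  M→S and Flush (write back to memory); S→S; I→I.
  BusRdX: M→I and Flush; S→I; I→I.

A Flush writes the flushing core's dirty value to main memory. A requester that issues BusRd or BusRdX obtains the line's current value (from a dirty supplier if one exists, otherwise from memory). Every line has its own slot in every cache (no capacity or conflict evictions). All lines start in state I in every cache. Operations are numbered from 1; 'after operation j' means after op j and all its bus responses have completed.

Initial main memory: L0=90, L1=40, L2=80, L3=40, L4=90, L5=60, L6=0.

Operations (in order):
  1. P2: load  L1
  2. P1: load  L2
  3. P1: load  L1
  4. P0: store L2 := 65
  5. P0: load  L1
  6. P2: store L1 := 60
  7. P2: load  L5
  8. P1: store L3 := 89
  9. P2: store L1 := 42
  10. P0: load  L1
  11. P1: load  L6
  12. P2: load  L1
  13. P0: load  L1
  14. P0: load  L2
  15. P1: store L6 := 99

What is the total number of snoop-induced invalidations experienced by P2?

invalidations = 0

step 1: P2: load  L1  ⟶  IIS  (L1)  txn=BusRd  M[L1]=40
step 2: P1: load  L2  ⟶  ISI  (L2)  txn=BusRd  M[L2]=80
step 3: P1: load  L1  ⟶  ISS  (L1)  txn=BusRd  M[L1]=40
step 4: P0: store L2 := 65  ⟶  MII  (L2)  txn=BusRdX  M[L2]=80
step 5: P0: load  L1  ⟶  SSS  (L1)  txn=BusRd  M[L1]=40
step 6: P2: store L1 := 60  ⟶  IIM  (L1)  txn=BusRdX  M[L1]=40
step 7: P2: load  L5  ⟶  IIS  (L5)  txn=BusRd  M[L5]=60
step 8: P1: store L3 := 89  ⟶  IMI  (L3)  txn=BusRdX  M[L3]=40
step 9: P2: store L1 := 42  ⟶  IIM  (L1)  txn=∅  M[L1]=40
step 10: P0: load  L1  ⟶  SIS  (L1)  txn=BusRd+Flush  M[L1]=42
step 11: P1: load  L6  ⟶  ISI  (L6)  txn=BusRd  M[L6]=0
step 12: P2: load  L1  ⟶  SIS  (L1)  txn=∅  M[L1]=42
step 13: P0: load  L1  ⟶  SIS  (L1)  txn=∅  M[L1]=42
step 14: P0: load  L2  ⟶  MII  (L2)  txn=∅  M[L2]=80
step 15: P1: store L6 := 99  ⟶  IMI  (L6)  txn=BusRdX  M[L6]=0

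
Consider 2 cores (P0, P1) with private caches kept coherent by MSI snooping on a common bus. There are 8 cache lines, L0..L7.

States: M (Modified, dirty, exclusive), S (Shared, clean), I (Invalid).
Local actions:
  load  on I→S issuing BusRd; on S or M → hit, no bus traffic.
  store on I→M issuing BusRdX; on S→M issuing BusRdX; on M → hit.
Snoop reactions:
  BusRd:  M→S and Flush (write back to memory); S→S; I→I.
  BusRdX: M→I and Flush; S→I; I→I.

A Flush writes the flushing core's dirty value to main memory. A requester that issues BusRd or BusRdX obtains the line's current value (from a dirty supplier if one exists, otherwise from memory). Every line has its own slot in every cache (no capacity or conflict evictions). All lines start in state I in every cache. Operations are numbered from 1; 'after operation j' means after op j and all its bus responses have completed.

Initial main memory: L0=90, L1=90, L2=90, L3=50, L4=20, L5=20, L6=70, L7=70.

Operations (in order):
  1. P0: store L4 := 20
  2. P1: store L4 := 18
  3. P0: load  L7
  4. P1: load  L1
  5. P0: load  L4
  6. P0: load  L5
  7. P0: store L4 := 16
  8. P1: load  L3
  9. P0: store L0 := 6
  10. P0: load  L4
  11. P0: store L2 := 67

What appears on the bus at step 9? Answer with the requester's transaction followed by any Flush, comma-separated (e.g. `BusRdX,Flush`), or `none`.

step 1: P0: store L4 := 20  ⟶  MI  (L4)  txn=BusRdX  M[L4]=20
step 2: P1: store L4 := 18  ⟶  IM  (L4)  txn=BusRdX+Flush  M[L4]=20
step 3: P0: load  L7  ⟶  SI  (L7)  txn=BusRd  M[L7]=70
step 4: P1: load  L1  ⟶  IS  (L1)  txn=BusRd  M[L1]=90
step 5: P0: load  L4  ⟶  SS  (L4)  txn=BusRd+Flush  M[L4]=18
step 6: P0: load  L5  ⟶  SI  (L5)  txn=BusRd  M[L5]=20
step 7: P0: store L4 := 16  ⟶  MI  (L4)  txn=BusRdX  M[L4]=18
step 8: P1: load  L3  ⟶  IS  (L3)  txn=BusRd  M[L3]=50
step 9: P0: store L0 := 6  ⟶  MI  (L0)  txn=BusRdX  M[L0]=90
step 10: P0: load  L4  ⟶  MI  (L4)  txn=∅  M[L4]=18
step 11: P0: store L2 := 67  ⟶  MI  (L2)  txn=BusRdX  M[L2]=90

bus = BusRdX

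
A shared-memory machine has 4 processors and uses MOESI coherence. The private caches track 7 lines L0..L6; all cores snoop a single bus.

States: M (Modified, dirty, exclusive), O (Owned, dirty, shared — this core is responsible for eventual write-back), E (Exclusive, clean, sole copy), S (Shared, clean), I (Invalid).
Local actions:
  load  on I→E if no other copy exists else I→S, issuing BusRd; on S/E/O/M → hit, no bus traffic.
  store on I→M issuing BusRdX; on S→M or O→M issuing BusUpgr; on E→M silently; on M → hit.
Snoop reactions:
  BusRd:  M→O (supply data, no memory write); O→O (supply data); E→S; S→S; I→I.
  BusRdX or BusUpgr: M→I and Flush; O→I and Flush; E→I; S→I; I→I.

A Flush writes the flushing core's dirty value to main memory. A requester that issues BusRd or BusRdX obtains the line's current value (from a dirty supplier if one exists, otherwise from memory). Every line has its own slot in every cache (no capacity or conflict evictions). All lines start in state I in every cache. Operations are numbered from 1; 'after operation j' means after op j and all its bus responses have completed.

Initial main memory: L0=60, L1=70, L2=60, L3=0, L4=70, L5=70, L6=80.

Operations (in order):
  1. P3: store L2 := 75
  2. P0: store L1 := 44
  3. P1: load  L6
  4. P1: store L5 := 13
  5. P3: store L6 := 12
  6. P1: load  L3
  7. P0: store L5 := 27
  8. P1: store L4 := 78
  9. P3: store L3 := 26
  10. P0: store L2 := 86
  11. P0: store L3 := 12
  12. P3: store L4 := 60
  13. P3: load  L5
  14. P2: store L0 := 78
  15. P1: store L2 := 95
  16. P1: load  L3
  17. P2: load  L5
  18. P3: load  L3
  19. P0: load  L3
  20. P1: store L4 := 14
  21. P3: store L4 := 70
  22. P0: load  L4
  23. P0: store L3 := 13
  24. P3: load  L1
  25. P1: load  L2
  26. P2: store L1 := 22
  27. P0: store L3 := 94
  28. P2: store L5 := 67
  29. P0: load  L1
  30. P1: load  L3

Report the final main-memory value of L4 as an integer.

step 1: P3: store L2 := 75  ⟶  IIIM  (L2)  txn=BusRdX  M[L2]=60
step 2: P0: store L1 := 44  ⟶  MIII  (L1)  txn=BusRdX  M[L1]=70
step 3: P1: load  L6  ⟶  IEII  (L6)  txn=BusRd  M[L6]=80
step 4: P1: store L5 := 13  ⟶  IMII  (L5)  txn=BusRdX  M[L5]=70
step 5: P3: store L6 := 12  ⟶  IIIM  (L6)  txn=BusRdX  M[L6]=80
step 6: P1: load  L3  ⟶  IEII  (L3)  txn=BusRd  M[L3]=0
step 7: P0: store L5 := 27  ⟶  MIII  (L5)  txn=BusRdX+Flush  M[L5]=13
step 8: P1: store L4 := 78  ⟶  IMII  (L4)  txn=BusRdX  M[L4]=70
step 9: P3: store L3 := 26  ⟶  IIIM  (L3)  txn=BusRdX  M[L3]=0
step 10: P0: store L2 := 86  ⟶  MIII  (L2)  txn=BusRdX+Flush  M[L2]=75
step 11: P0: store L3 := 12  ⟶  MIII  (L3)  txn=BusRdX+Flush  M[L3]=26
step 12: P3: store L4 := 60  ⟶  IIIM  (L4)  txn=BusRdX+Flush  M[L4]=78
step 13: P3: load  L5  ⟶  OIIS  (L5)  txn=BusRd  M[L5]=13
step 14: P2: store L0 := 78  ⟶  IIMI  (L0)  txn=BusRdX  M[L0]=60
step 15: P1: store L2 := 95  ⟶  IMII  (L2)  txn=BusRdX+Flush  M[L2]=86
step 16: P1: load  L3  ⟶  OSII  (L3)  txn=BusRd  M[L3]=26
step 17: P2: load  L5  ⟶  OISS  (L5)  txn=BusRd  M[L5]=13
step 18: P3: load  L3  ⟶  OSIS  (L3)  txn=BusRd  M[L3]=26
step 19: P0: load  L3  ⟶  OSIS  (L3)  txn=∅  M[L3]=26
step 20: P1: store L4 := 14  ⟶  IMII  (L4)  txn=BusRdX+Flush  M[L4]=60
step 21: P3: store L4 := 70  ⟶  IIIM  (L4)  txn=BusRdX+Flush  M[L4]=14
step 22: P0: load  L4  ⟶  SIIO  (L4)  txn=BusRd  M[L4]=14
step 23: P0: store L3 := 13  ⟶  MIII  (L3)  txn=BusUpgr  M[L3]=26
step 24: P3: load  L1  ⟶  OIIS  (L1)  txn=BusRd  M[L1]=70
step 25: P1: load  L2  ⟶  IMII  (L2)  txn=∅  M[L2]=86
step 26: P2: store L1 := 22  ⟶  IIMI  (L1)  txn=BusRdX+Flush  M[L1]=44
step 27: P0: store L3 := 94  ⟶  MIII  (L3)  txn=∅  M[L3]=26
step 28: P2: store L5 := 67  ⟶  IIMI  (L5)  txn=BusUpgr+Flush  M[L5]=27
step 29: P0: load  L1  ⟶  SIOI  (L1)  txn=BusRd  M[L1]=44
step 30: P1: load  L3  ⟶  OSII  (L3)  txn=BusRd  M[L3]=26

memory[L4] = 14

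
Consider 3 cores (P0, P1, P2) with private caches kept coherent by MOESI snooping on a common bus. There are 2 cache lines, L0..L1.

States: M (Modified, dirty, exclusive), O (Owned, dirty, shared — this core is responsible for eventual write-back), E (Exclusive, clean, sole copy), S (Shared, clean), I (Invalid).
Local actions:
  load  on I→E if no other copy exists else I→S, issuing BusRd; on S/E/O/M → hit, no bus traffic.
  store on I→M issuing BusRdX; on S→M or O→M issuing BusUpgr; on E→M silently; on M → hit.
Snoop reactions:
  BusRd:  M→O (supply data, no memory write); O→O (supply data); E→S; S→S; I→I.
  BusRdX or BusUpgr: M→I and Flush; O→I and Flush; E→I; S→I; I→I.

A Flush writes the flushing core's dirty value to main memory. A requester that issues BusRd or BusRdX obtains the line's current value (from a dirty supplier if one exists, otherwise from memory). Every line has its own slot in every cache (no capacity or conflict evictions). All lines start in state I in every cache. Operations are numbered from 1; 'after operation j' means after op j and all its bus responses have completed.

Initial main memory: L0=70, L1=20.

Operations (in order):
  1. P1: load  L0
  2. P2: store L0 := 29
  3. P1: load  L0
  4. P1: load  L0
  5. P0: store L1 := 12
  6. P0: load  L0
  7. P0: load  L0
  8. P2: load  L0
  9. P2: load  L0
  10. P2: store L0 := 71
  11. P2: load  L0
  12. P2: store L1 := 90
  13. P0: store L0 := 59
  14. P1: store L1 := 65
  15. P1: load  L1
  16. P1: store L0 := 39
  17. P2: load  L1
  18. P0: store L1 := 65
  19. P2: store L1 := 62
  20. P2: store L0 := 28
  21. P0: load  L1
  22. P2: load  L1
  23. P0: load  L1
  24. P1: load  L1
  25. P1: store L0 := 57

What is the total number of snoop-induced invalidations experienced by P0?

  op1 P1: load  L0 → I/E/I on L0; bus BusRd; mem=70
  op2 P2: store L0 := 29 → I/I/M on L0; bus BusRdX; mem=70
  op3 P1: load  L0 → I/S/O on L0; bus BusRd; mem=70
  op4 P1: load  L0 → I/S/O on L0; bus (none); mem=70
  op5 P0: store L1 := 12 → M/I/I on L1; bus BusRdX; mem=20
  op6 P0: load  L0 → S/S/O on L0; bus BusRd; mem=70
  op7 P0: load  L0 → S/S/O on L0; bus (none); mem=70
  op8 P2: load  L0 → S/S/O on L0; bus (none); mem=70
  op9 P2: load  L0 → S/S/O on L0; bus (none); mem=70
  op10 P2: store L0 := 71 → I/I/M on L0; bus BusUpgr; mem=70
  op11 P2: load  L0 → I/I/M on L0; bus (none); mem=70
  op12 P2: store L1 := 90 → I/I/M on L1; bus BusRdX Flush; mem=12
  op13 P0: store L0 := 59 → M/I/I on L0; bus BusRdX Flush; mem=71
  op14 P1: store L1 := 65 → I/M/I on L1; bus BusRdX Flush; mem=90
  op15 P1: load  L1 → I/M/I on L1; bus (none); mem=90
  op16 P1: store L0 := 39 → I/M/I on L0; bus BusRdX Flush; mem=59
  op17 P2: load  L1 → I/O/S on L1; bus BusRd; mem=90
  op18 P0: store L1 := 65 → M/I/I on L1; bus BusRdX Flush; mem=65
  op19 P2: store L1 := 62 → I/I/M on L1; bus BusRdX Flush; mem=65
  op20 P2: store L0 := 28 → I/I/M on L0; bus BusRdX Flush; mem=39
  op21 P0: load  L1 → S/I/O on L1; bus BusRd; mem=65
  op22 P2: load  L1 → S/I/O on L1; bus (none); mem=65
  op23 P0: load  L1 → S/I/O on L1; bus (none); mem=65
  op24 P1: load  L1 → S/S/O on L1; bus BusRd; mem=65
  op25 P1: store L0 := 57 → I/M/I on L0; bus BusRdX Flush; mem=28

invalidations = 4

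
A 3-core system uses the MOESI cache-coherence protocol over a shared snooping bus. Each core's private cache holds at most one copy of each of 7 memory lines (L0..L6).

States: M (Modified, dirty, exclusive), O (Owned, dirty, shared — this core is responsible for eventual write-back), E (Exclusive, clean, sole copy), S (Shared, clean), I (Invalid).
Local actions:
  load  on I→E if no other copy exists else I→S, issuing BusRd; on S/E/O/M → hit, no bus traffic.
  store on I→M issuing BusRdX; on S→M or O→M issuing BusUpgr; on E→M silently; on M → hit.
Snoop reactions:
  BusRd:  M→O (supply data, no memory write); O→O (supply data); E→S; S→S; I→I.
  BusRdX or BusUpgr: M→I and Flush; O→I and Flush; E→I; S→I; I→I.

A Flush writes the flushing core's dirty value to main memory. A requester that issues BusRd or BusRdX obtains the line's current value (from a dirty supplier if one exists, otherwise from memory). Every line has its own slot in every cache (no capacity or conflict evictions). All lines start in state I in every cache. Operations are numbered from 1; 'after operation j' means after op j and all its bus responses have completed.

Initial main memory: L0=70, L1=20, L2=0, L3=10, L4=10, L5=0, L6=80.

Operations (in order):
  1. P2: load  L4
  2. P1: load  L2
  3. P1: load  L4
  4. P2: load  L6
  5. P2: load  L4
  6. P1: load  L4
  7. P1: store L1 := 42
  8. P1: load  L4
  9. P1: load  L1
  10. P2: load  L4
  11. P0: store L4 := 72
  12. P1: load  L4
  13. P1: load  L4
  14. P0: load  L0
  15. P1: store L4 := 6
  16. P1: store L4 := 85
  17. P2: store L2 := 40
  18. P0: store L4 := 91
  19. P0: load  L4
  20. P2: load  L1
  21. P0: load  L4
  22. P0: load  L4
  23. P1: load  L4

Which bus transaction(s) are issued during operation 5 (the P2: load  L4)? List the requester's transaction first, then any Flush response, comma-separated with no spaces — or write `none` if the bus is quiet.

bus = none

[1] P2: load  L4 | P0:I, P1:I, P2:E(10) | bus: BusRd
[2] P1: load  L2 | P0:I, P1:E(0), P2:I | bus: BusRd
[3] P1: load  L4 | P0:I, P1:S(10), P2:S(10) | bus: BusRd
[4] P2: load  L6 | P0:I, P1:I, P2:E(80) | bus: BusRd
[5] P2: load  L4 | P0:I, P1:S(10), P2:S(10) | bus: none
[6] P1: load  L4 | P0:I, P1:S(10), P2:S(10) | bus: none
[7] P1: store L1 := 42 | P0:I, P1:M(42), P2:I | bus: BusRdX
[8] P1: load  L4 | P0:I, P1:S(10), P2:S(10) | bus: none
[9] P1: load  L1 | P0:I, P1:M(42), P2:I | bus: none
[10] P2: load  L4 | P0:I, P1:S(10), P2:S(10) | bus: none
[11] P0: store L4 := 72 | P0:M(72), P1:I, P2:I | bus: BusRdX
[12] P1: load  L4 | P0:O(72), P1:S(72), P2:I | bus: BusRd
[13] P1: load  L4 | P0:O(72), P1:S(72), P2:I | bus: none
[14] P0: load  L0 | P0:E(70), P1:I, P2:I | bus: BusRd
[15] P1: store L4 := 6 | P0:I, P1:M(6), P2:I | bus: BusUpgr,Flush
[16] P1: store L4 := 85 | P0:I, P1:M(85), P2:I | bus: none
[17] P2: store L2 := 40 | P0:I, P1:I, P2:M(40) | bus: BusRdX
[18] P0: store L4 := 91 | P0:M(91), P1:I, P2:I | bus: BusRdX,Flush
[19] P0: load  L4 | P0:M(91), P1:I, P2:I | bus: none
[20] P2: load  L1 | P0:I, P1:O(42), P2:S(42) | bus: BusRd
[21] P0: load  L4 | P0:M(91), P1:I, P2:I | bus: none
[22] P0: load  L4 | P0:M(91), P1:I, P2:I | bus: none
[23] P1: load  L4 | P0:O(91), P1:S(91), P2:I | bus: BusRd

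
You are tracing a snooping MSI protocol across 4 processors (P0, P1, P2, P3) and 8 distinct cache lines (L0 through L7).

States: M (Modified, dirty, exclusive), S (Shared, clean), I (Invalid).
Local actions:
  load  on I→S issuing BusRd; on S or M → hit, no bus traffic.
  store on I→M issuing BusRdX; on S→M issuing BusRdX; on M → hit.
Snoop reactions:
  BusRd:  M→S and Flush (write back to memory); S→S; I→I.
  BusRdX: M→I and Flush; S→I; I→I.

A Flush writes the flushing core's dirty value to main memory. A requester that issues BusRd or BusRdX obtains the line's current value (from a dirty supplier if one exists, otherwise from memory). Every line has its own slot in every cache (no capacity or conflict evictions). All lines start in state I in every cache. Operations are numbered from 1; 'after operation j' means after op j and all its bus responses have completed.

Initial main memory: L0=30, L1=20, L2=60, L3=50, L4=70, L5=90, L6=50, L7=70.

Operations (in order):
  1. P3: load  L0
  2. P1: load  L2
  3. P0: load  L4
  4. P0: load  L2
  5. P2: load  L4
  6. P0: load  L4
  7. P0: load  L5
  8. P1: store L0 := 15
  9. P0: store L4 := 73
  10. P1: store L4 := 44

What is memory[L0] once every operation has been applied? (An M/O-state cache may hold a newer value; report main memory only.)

memory[L0] = 30

1. P3: load  L0  bus=[BusRd]  L0: P0=I P1=I P2=I P3=S  mem[L0]=30
2. P1: load  L2  bus=[BusRd]  L2: P0=I P1=S P2=I P3=I  mem[L2]=60
3. P0: load  L4  bus=[BusRd]  L4: P0=S P1=I P2=I P3=I  mem[L4]=70
4. P0: load  L2  bus=[BusRd]  L2: P0=S P1=S P2=I P3=I  mem[L2]=60
5. P2: load  L4  bus=[BusRd]  L4: P0=S P1=I P2=S P3=I  mem[L4]=70
6. P0: load  L4  bus=[-]  L4: P0=S P1=I P2=S P3=I  mem[L4]=70
7. P0: load  L5  bus=[BusRd]  L5: P0=S P1=I P2=I P3=I  mem[L5]=90
8. P1: store L0 := 15  bus=[BusRdX]  L0: P0=I P1=M P2=I P3=I  mem[L0]=30
9. P0: store L4 := 73  bus=[BusRdX]  L4: P0=M P1=I P2=I P3=I  mem[L4]=70
10. P1: store L4 := 44  bus=[BusRdX,Flush]  L4: P0=I P1=M P2=I P3=I  mem[L4]=73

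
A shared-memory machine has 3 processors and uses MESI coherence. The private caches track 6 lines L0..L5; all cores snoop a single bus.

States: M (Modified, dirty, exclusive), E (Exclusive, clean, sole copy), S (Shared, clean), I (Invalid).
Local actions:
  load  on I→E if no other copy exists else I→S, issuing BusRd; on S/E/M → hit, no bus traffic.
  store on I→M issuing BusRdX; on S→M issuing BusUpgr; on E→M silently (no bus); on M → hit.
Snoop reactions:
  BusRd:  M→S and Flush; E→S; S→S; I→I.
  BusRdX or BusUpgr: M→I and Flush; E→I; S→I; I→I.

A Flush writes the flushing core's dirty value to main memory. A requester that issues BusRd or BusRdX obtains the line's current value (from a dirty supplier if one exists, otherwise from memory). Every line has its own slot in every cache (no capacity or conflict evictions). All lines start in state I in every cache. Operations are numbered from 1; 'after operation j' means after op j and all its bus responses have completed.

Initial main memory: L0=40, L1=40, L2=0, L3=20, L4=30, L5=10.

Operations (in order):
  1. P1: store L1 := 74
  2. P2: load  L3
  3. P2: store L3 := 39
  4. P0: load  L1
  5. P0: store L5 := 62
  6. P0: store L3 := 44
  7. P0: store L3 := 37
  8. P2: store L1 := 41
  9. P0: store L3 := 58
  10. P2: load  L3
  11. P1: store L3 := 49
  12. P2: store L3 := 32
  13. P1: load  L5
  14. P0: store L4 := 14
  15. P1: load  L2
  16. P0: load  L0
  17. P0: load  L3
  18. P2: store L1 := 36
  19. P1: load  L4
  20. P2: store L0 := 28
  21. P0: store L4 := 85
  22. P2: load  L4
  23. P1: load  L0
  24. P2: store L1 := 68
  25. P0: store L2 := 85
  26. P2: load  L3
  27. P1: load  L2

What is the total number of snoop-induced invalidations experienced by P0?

1. P1: store L1 := 74  bus=[BusRdX]  L1: P0=I P1=M P2=I  mem[L1]=40
2. P2: load  L3  bus=[BusRd]  L3: P0=I P1=I P2=E  mem[L3]=20
3. P2: store L3 := 39  bus=[-]  L3: P0=I P1=I P2=M  mem[L3]=20
4. P0: load  L1  bus=[BusRd,Flush]  L1: P0=S P1=S P2=I  mem[L1]=74
5. P0: store L5 := 62  bus=[BusRdX]  L5: P0=M P1=I P2=I  mem[L5]=10
6. P0: store L3 := 44  bus=[BusRdX,Flush]  L3: P0=M P1=I P2=I  mem[L3]=39
7. P0: store L3 := 37  bus=[-]  L3: P0=M P1=I P2=I  mem[L3]=39
8. P2: store L1 := 41  bus=[BusRdX]  L1: P0=I P1=I P2=M  mem[L1]=74
9. P0: store L3 := 58  bus=[-]  L3: P0=M P1=I P2=I  mem[L3]=39
10. P2: load  L3  bus=[BusRd,Flush]  L3: P0=S P1=I P2=S  mem[L3]=58
11. P1: store L3 := 49  bus=[BusRdX]  L3: P0=I P1=M P2=I  mem[L3]=58
12. P2: store L3 := 32  bus=[BusRdX,Flush]  L3: P0=I P1=I P2=M  mem[L3]=49
13. P1: load  L5  bus=[BusRd,Flush]  L5: P0=S P1=S P2=I  mem[L5]=62
14. P0: store L4 := 14  bus=[BusRdX]  L4: P0=M P1=I P2=I  mem[L4]=30
15. P1: load  L2  bus=[BusRd]  L2: P0=I P1=E P2=I  mem[L2]=0
16. P0: load  L0  bus=[BusRd]  L0: P0=E P1=I P2=I  mem[L0]=40
17. P0: load  L3  bus=[BusRd,Flush]  L3: P0=S P1=I P2=S  mem[L3]=32
18. P2: store L1 := 36  bus=[-]  L1: P0=I P1=I P2=M  mem[L1]=74
19. P1: load  L4  bus=[BusRd,Flush]  L4: P0=S P1=S P2=I  mem[L4]=14
20. P2: store L0 := 28  bus=[BusRdX]  L0: P0=I P1=I P2=M  mem[L0]=40
21. P0: store L4 := 85  bus=[BusUpgr]  L4: P0=M P1=I P2=I  mem[L4]=14
22. P2: load  L4  bus=[BusRd,Flush]  L4: P0=S P1=I P2=S  mem[L4]=85
23. P1: load  L0  bus=[BusRd,Flush]  L0: P0=I P1=S P2=S  mem[L0]=28
24. P2: store L1 := 68  bus=[-]  L1: P0=I P1=I P2=M  mem[L1]=74
25. P0: store L2 := 85  bus=[BusRdX]  L2: P0=M P1=I P2=I  mem[L2]=0
26. P2: load  L3  bus=[-]  L3: P0=S P1=I P2=S  mem[L3]=32
27. P1: load  L2  bus=[BusRd,Flush]  L2: P0=S P1=S P2=I  mem[L2]=85

invalidations = 3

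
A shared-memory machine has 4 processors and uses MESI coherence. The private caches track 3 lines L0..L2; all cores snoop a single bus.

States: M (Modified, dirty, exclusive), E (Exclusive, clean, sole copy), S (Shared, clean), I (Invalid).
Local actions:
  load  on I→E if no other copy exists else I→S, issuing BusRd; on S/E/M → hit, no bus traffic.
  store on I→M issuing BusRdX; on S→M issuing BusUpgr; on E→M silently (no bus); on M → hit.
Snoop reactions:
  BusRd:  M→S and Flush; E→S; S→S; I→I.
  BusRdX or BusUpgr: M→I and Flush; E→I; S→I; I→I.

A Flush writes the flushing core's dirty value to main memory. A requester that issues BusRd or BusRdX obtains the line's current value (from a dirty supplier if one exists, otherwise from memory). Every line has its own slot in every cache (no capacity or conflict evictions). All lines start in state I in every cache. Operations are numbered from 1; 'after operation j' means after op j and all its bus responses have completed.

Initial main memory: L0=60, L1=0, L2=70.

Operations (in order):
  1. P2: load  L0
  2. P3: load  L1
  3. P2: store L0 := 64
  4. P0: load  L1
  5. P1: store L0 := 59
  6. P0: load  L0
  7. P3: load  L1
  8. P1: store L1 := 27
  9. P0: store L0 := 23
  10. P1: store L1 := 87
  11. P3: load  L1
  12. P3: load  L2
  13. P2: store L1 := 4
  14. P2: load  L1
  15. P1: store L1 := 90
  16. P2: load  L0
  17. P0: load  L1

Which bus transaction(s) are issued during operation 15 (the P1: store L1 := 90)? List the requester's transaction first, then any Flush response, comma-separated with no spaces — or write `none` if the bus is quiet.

  op1 P2: load  L0 → I/I/E/I on L0; bus BusRd; mem=60
  op2 P3: load  L1 → I/I/I/E on L1; bus BusRd; mem=0
  op3 P2: store L0 := 64 → I/I/M/I on L0; bus (none); mem=60
  op4 P0: load  L1 → S/I/I/S on L1; bus BusRd; mem=0
  op5 P1: store L0 := 59 → I/M/I/I on L0; bus BusRdX Flush; mem=64
  op6 P0: load  L0 → S/S/I/I on L0; bus BusRd Flush; mem=59
  op7 P3: load  L1 → S/I/I/S on L1; bus (none); mem=0
  op8 P1: store L1 := 27 → I/M/I/I on L1; bus BusRdX; mem=0
  op9 P0: store L0 := 23 → M/I/I/I on L0; bus BusUpgr; mem=59
  op10 P1: store L1 := 87 → I/M/I/I on L1; bus (none); mem=0
  op11 P3: load  L1 → I/S/I/S on L1; bus BusRd Flush; mem=87
  op12 P3: load  L2 → I/I/I/E on L2; bus BusRd; mem=70
  op13 P2: store L1 := 4 → I/I/M/I on L1; bus BusRdX; mem=87
  op14 P2: load  L1 → I/I/M/I on L1; bus (none); mem=87
  op15 P1: store L1 := 90 → I/M/I/I on L1; bus BusRdX Flush; mem=4
  op16 P2: load  L0 → S/I/S/I on L0; bus BusRd Flush; mem=23
  op17 P0: load  L1 → S/S/I/I on L1; bus BusRd Flush; mem=90

bus = BusRdX,Flush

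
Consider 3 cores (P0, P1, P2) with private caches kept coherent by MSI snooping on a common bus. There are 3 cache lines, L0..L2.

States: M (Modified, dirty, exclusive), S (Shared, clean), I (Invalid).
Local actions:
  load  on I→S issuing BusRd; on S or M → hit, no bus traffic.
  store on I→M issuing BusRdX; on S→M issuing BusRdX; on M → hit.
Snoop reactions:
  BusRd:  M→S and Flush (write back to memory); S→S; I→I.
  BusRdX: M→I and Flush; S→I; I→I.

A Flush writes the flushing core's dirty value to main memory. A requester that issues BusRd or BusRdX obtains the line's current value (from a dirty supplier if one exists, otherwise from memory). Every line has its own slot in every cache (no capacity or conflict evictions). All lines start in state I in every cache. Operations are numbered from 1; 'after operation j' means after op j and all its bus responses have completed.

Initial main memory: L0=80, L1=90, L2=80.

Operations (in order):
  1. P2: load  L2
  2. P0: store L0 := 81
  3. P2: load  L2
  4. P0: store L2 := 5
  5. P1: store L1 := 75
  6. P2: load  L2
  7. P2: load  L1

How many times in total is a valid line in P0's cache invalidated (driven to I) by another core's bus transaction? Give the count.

step 1: P2: load  L2  ⟶  IIS  (L2)  txn=BusRd  M[L2]=80
step 2: P0: store L0 := 81  ⟶  MII  (L0)  txn=BusRdX  M[L0]=80
step 3: P2: load  L2  ⟶  IIS  (L2)  txn=∅  M[L2]=80
step 4: P0: store L2 := 5  ⟶  MII  (L2)  txn=BusRdX  M[L2]=80
step 5: P1: store L1 := 75  ⟶  IMI  (L1)  txn=BusRdX  M[L1]=90
step 6: P2: load  L2  ⟶  SIS  (L2)  txn=BusRd+Flush  M[L2]=5
step 7: P2: load  L1  ⟶  ISS  (L1)  txn=BusRd+Flush  M[L1]=75

invalidations = 0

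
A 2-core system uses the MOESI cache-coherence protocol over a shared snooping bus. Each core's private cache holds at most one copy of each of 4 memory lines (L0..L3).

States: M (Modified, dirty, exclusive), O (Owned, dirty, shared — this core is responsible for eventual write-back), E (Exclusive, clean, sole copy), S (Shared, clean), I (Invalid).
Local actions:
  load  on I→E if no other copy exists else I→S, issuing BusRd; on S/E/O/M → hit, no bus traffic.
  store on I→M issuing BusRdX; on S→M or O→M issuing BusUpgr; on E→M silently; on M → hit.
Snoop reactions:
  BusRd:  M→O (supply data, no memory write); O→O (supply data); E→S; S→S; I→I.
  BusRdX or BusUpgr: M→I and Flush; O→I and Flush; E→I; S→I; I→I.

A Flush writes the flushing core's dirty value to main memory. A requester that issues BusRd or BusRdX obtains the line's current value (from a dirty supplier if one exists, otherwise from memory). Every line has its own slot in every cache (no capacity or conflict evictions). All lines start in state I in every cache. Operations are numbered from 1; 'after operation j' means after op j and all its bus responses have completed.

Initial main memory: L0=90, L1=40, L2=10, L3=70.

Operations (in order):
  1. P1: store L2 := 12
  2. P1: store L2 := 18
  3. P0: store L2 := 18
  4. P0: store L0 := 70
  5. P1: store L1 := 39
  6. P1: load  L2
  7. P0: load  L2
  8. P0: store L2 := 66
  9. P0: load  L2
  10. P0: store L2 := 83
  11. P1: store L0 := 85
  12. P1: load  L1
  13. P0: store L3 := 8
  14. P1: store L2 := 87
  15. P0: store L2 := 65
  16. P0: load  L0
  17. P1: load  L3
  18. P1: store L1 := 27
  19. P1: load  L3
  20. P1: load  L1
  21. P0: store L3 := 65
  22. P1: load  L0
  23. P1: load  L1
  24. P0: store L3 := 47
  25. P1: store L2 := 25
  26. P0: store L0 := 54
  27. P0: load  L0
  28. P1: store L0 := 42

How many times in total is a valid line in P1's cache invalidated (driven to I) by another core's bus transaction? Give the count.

1. P1: store L2 := 12  bus=[BusRdX]  L2: P0=I P1=M  mem[L2]=10
2. P1: store L2 := 18  bus=[-]  L2: P0=I P1=M  mem[L2]=10
3. P0: store L2 := 18  bus=[BusRdX,Flush]  L2: P0=M P1=I  mem[L2]=18
4. P0: store L0 := 70  bus=[BusRdX]  L0: P0=M P1=I  mem[L0]=90
5. P1: store L1 := 39  bus=[BusRdX]  L1: P0=I P1=M  mem[L1]=40
6. P1: load  L2  bus=[BusRd]  L2: P0=O P1=S  mem[L2]=18
7. P0: load  L2  bus=[-]  L2: P0=O P1=S  mem[L2]=18
8. P0: store L2 := 66  bus=[BusUpgr]  L2: P0=M P1=I  mem[L2]=18
9. P0: load  L2  bus=[-]  L2: P0=M P1=I  mem[L2]=18
10. P0: store L2 := 83  bus=[-]  L2: P0=M P1=I  mem[L2]=18
11. P1: store L0 := 85  bus=[BusRdX,Flush]  L0: P0=I P1=M  mem[L0]=70
12. P1: load  L1  bus=[-]  L1: P0=I P1=M  mem[L1]=40
13. P0: store L3 := 8  bus=[BusRdX]  L3: P0=M P1=I  mem[L3]=70
14. P1: store L2 := 87  bus=[BusRdX,Flush]  L2: P0=I P1=M  mem[L2]=83
15. P0: store L2 := 65  bus=[BusRdX,Flush]  L2: P0=M P1=I  mem[L2]=87
16. P0: load  L0  bus=[BusRd]  L0: P0=S P1=O  mem[L0]=70
17. P1: load  L3  bus=[BusRd]  L3: P0=O P1=S  mem[L3]=70
18. P1: store L1 := 27  bus=[-]  L1: P0=I P1=M  mem[L1]=40
19. P1: load  L3  bus=[-]  L3: P0=O P1=S  mem[L3]=70
20. P1: load  L1  bus=[-]  L1: P0=I P1=M  mem[L1]=40
21. P0: store L3 := 65  bus=[BusUpgr]  L3: P0=M P1=I  mem[L3]=70
22. P1: load  L0  bus=[-]  L0: P0=S P1=O  mem[L0]=70
23. P1: load  L1  bus=[-]  L1: P0=I P1=M  mem[L1]=40
24. P0: store L3 := 47  bus=[-]  L3: P0=M P1=I  mem[L3]=70
25. P1: store L2 := 25  bus=[BusRdX,Flush]  L2: P0=I P1=M  mem[L2]=65
26. P0: store L0 := 54  bus=[BusUpgr,Flush]  L0: P0=M P1=I  mem[L0]=85
27. P0: load  L0  bus=[-]  L0: P0=M P1=I  mem[L0]=85
28. P1: store L0 := 42  bus=[BusRdX,Flush]  L0: P0=I P1=M  mem[L0]=54

invalidations = 5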